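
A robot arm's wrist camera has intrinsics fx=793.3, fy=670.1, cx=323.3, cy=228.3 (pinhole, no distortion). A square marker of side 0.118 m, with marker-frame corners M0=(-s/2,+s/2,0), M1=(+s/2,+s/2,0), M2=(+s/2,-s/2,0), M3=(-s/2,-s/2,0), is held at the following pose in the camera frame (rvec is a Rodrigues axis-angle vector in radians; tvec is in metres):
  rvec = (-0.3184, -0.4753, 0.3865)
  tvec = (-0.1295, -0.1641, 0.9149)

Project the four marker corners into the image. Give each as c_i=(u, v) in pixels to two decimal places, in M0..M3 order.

c0=(145.85, 122.37) c1=(238.41, 164.65) c2=(270.08, 95.18) c3=(183.62, 51.58)

Intrinsics K: fx=793.3, fy=670.1, cx=323.3, cy=228.3
Marker side s = 0.118 m; corners in marker frame (Z=0):
  M0 = (-0.0590, +0.0590, 0)
  M1 = (+0.0590, +0.0590, 0)
  M2 = (+0.0590, -0.0590, 0)
  M3 = (-0.0590, -0.0590, 0)
rvec = (-0.3184, -0.4753, 0.3865), |rvec| = θ = 0.69041 rad = 39.558°
Rodrigues: sinθ=0.63686, 1−cosθ=0.22902; R = I + sinθ·[k]× + (1−cosθ)·[k]×²:
    [+0.81969 -0.28381 -0.49755]
    [+0.42923 +0.87952 +0.20544]
    [+0.37930 -0.38196 +0.84275]
t = (-0.1295, -0.1641, 0.9149) m
M0: Pc = R·M0+t = (-0.19461, -0.13753, +0.86999); u = 793.3·(-0.19461)/0.86999 + 323.3 = 145.8473, v = 670.1·(-0.13753)/0.86999 + 228.3 = 122.3665
M1: Pc = R·M1+t = (-0.09788, -0.08688, +0.91474); u = 793.3·(-0.09788)/0.91474 + 323.3 = 238.4122, v = 670.1·(-0.08688)/0.91474 + 228.3 = 164.6528
M2: Pc = R·M2+t = (-0.06439, -0.19067, +0.95981); u = 793.3·(-0.06439)/0.95981 + 323.3 = 270.0778, v = 670.1·(-0.19067)/0.95981 + 228.3 = 95.1845
M3: Pc = R·M3+t = (-0.16112, -0.24132, +0.91506); u = 793.3·(-0.16112)/0.91506 + 323.3 = 183.6211, v = 670.1·(-0.24132)/0.91506 + 228.3 = 51.5831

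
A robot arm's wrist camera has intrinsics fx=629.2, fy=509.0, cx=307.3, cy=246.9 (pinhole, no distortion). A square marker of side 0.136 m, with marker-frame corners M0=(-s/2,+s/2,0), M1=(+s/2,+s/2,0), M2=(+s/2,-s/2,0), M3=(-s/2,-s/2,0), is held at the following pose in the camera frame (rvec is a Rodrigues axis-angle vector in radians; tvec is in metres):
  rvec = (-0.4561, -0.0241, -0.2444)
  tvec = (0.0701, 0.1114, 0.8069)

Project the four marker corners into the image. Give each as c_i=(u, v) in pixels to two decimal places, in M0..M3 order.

Intrinsics K: fx=629.2, fy=509.0, cx=307.3, cy=246.9
Marker side s = 0.136 m; corners in marker frame (Z=0):
  M0 = (-0.0680, +0.0680, 0)
  M1 = (+0.0680, +0.0680, 0)
  M2 = (+0.0680, -0.0680, 0)
  M3 = (-0.0680, -0.0680, 0)
rvec = (-0.4561, -0.0241, -0.2444), |rvec| = θ = 0.51801 rad = 29.680°
Rodrigues: sinθ=0.49516, 1−cosθ=0.13120; R = I + sinθ·[k]× + (1−cosθ)·[k]×²:
    [+0.97051 +0.23899 +0.03146]
    [-0.22824 +0.86909 +0.43885]
    [+0.07754 -0.43309 +0.89801]
t = (0.0701, 0.1114, 0.8069) m
M0: Pc = R·M0+t = (+0.02036, +0.18602, +0.77218); u = 629.2·(+0.02036)/0.77218 + 307.3 = 323.8872, v = 509.0·(+0.18602)/0.77218 + 246.9 = 369.5187
M1: Pc = R·M1+t = (+0.15235, +0.15498, +0.78272); u = 629.2·(+0.15235)/0.78272 + 307.3 = 429.7652, v = 509.0·(+0.15498)/0.78272 + 246.9 = 347.6811
M2: Pc = R·M2+t = (+0.11984, +0.03678, +0.84162); u = 629.2·(+0.11984)/0.84162 + 307.3 = 396.8954, v = 509.0·(+0.03678)/0.84162 + 246.9 = 269.1449
M3: Pc = R·M3+t = (-0.01215, +0.06782, +0.83108); u = 629.2·(-0.01215)/0.83108 + 307.3 = 298.1043, v = 509.0·(+0.06782)/0.83108 + 246.9 = 288.4384

c0=(323.89, 369.52) c1=(429.77, 347.68) c2=(396.90, 269.14) c3=(298.10, 288.44)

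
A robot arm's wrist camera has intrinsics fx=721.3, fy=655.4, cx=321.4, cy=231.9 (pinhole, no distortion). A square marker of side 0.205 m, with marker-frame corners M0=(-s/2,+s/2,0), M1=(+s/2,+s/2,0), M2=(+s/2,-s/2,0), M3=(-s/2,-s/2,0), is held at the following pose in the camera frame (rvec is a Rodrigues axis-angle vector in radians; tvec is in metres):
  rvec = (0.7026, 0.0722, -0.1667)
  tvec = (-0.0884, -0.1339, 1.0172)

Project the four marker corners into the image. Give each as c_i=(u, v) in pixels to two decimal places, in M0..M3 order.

c0=(208.65, 205.66) c1=(342.03, 188.95) c2=(317.08, 75.65) c3=(166.29, 97.56)

Intrinsics K: fx=721.3, fy=655.4, cx=321.4, cy=231.9
Marker side s = 0.205 m; corners in marker frame (Z=0):
  M0 = (-0.1025, +0.1025, 0)
  M1 = (+0.1025, +0.1025, 0)
  M2 = (+0.1025, -0.1025, 0)
  M3 = (-0.1025, -0.1025, 0)
rvec = (0.7026, 0.0722, -0.1667), |rvec| = θ = 0.72571 rad = 41.580°
Rodrigues: sinθ=0.66366, 1−cosθ=0.25197; R = I + sinθ·[k]× + (1−cosθ)·[k]×²:
    [+0.98421 +0.17672 +0.00999]
    [-0.12818 +0.75053 -0.64829]
    [-0.12206 +0.63677 +0.76133]
t = (-0.0884, -0.1339, 1.0172) m
M0: Pc = R·M0+t = (-0.17117, -0.04383, +1.09498); u = 721.3·(-0.17117)/1.09498 + 321.4 = 208.6460, v = 655.4·(-0.04383)/1.09498 + 231.9 = 205.6639
M1: Pc = R·M1+t = (+0.03060, -0.07011, +1.06996); u = 721.3·(+0.03060)/1.06996 + 321.4 = 342.0254, v = 655.4·(-0.07011)/1.06996 + 231.9 = 188.9546
M2: Pc = R·M2+t = (-0.00563, -0.22397, +0.93942); u = 721.3·(-0.00563)/0.93942 + 321.4 = 317.0756, v = 655.4·(-0.22397)/0.93942 + 231.9 = 75.6459
M3: Pc = R·M3+t = (-0.20740, -0.19769, +0.96444); u = 721.3·(-0.20740)/0.96444 + 321.4 = 166.2904, v = 655.4·(-0.19769)/0.96444 + 231.9 = 97.5566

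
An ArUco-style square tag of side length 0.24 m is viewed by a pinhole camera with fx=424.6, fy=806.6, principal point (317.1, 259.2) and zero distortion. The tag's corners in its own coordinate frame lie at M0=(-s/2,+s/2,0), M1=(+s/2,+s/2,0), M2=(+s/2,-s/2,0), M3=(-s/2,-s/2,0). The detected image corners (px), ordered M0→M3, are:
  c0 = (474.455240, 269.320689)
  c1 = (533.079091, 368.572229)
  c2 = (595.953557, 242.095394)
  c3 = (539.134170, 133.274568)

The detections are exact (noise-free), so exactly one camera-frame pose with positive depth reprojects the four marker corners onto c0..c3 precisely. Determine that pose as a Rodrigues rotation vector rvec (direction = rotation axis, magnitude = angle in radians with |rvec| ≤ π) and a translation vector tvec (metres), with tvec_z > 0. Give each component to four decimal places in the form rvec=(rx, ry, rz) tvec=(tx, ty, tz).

rvec=(0.2039, -0.1944, 0.6796) tvec=(0.5786, -0.0051, 1.1223)

Intrinsics K: fx=424.6, fy=806.6, cx=317.1, cy=259.2
Marker side s = 0.24 m; corners in marker frame (Z=0):
  M0 = (-0.1200, +0.1200, 0)
  M1 = (+0.1200, +0.1200, 0)
  M2 = (+0.1200, -0.1200, 0)
  M3 = (-0.1200, -0.1200, 0)
Detected image corners:
  c0 = (474.455240, 269.320689) px
  c1 = (533.079091, 368.572229) px
  c2 = (595.953557, 242.095394) px
  c3 = (539.134170, 133.274568) px
Planar DLT: solve 8×8 A·h = b for H (H[2,2]=1):
  H  [+356.78371 -206.99081 +535.98802]
  H  [+488.18710 +574.13862 +255.53245]
  H  [+0.21698 +0.10949 +1.00000]
B = K⁻¹H; ‖b₁‖=0.890988, ‖b₂‖=0.890988; λ = 2/(‖b₁‖+‖b₂‖) = 1.122350, sign → tz>0 ⇒ λ=+1.122350
r₁ = λ·B[:,0] = (+0.76122,+0.60103,+0.24353); r₂ = λ·B[:,1] = (-0.63891,+0.75940,+0.12288)
r₃ = r₁×r₂ = (-0.11108,-0.24913,+0.96208); SVD([r₁ r₂ r₃]) → R = UVᵀ:
  R  [+0.76122 -0.63891 -0.11108]
  R  [+0.60103 +0.75940 -0.24913]
  R  [+0.24353 +0.12288 +0.96208]
t = (+0.57859, -0.00510, +1.12235) m
tr R = 2.482696; θ = arccos((tr R − 1)/2) = 0.735720 rad = 42.154°
axis k = ((R−Rᵀ)₃₂, (R−Rᵀ)₁₃, (R−Rᵀ)₂₁) / (2 sinθ) = (+0.277162, -0.264192, +0.923788)
rvec = θ·k = (+0.203913, -0.194371, +0.679649)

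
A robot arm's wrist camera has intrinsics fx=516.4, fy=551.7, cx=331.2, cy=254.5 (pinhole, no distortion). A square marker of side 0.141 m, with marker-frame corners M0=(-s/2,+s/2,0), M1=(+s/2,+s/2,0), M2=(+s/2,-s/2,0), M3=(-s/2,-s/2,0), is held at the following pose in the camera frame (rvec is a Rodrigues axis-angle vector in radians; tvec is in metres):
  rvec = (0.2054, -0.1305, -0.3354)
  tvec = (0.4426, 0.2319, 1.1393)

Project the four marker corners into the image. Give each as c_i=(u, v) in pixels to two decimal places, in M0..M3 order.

Intrinsics K: fx=516.4, fy=551.7, cx=331.2, cy=254.5
Marker side s = 0.141 m; corners in marker frame (Z=0):
  M0 = (-0.0705, +0.0705, 0)
  M1 = (+0.0705, +0.0705, 0)
  M2 = (+0.0705, -0.0705, 0)
  M3 = (-0.0705, -0.0705, 0)
rvec = (0.2054, -0.1305, -0.3354), |rvec| = θ = 0.41438 rad = 23.742°
Rodrigues: sinθ=0.40262, 1−cosθ=0.08463; R = I + sinθ·[k]× + (1−cosθ)·[k]×²:
    [+0.93616 +0.31267 -0.16075]
    [-0.33910 +0.92376 -0.17800]
    [+0.09284 +0.22115 +0.97081]
t = (0.4426, 0.2319, 1.1393) m
M0: Pc = R·M0+t = (+0.39864, +0.32093, +1.14835); u = 516.4·(+0.39864)/1.14835 + 331.2 = 510.4665, v = 551.7·(+0.32093)/1.14835 + 254.5 = 408.6851
M1: Pc = R·M1+t = (+0.53064, +0.27312, +1.16144); u = 516.4·(+0.53064)/1.16144 + 331.2 = 567.1354, v = 551.7·(+0.27312)/1.16144 + 254.5 = 384.2356
M2: Pc = R·M2+t = (+0.48656, +0.14287, +1.13025); u = 516.4·(+0.48656)/1.13025 + 331.2 = 553.5017, v = 551.7·(+0.14287)/1.13025 + 254.5 = 324.2371
M3: Pc = R·M3+t = (+0.35456, +0.19068, +1.11716); u = 516.4·(+0.35456)/1.11716 + 331.2 = 495.0913, v = 551.7·(+0.19068)/1.11716 + 254.5 = 348.6660

c0=(510.47, 408.69) c1=(567.14, 384.24) c2=(553.50, 324.24) c3=(495.09, 348.67)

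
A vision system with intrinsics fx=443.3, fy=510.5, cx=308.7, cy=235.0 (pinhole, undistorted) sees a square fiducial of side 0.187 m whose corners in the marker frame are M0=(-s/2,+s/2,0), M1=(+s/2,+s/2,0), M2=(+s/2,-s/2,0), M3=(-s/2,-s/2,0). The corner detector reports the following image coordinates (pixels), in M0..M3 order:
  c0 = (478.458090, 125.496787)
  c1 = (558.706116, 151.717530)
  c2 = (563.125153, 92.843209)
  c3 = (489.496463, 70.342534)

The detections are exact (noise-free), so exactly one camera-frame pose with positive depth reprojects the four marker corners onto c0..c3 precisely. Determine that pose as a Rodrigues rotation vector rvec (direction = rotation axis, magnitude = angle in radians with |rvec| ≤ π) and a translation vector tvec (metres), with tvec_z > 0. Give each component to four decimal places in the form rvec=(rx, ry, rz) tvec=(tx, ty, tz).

Intrinsics K: fx=443.3, fy=510.5, cx=308.7, cy=235.0
Marker side s = 0.187 m; corners in marker frame (Z=0):
  M0 = (-0.0935, +0.0935, 0)
  M1 = (+0.0935, +0.0935, 0)
  M2 = (+0.0935, -0.0935, 0)
  M3 = (-0.0935, -0.0935, 0)
Detected image corners:
  c0 = (478.458090, 125.496787) px
  c1 = (558.706116, 151.717530) px
  c2 = (563.125153, 92.843209) px
  c3 = (489.496463, 70.342534) px
Planar DLT: solve 8×8 A·h = b for H (H[2,2]=1):
  H  [+334.33481 -289.60300 +522.09259]
  H  [+113.74715 +252.48344 +108.66825]
  H  [-0.14607 -0.47475 +1.00000]
B = K⁻¹H; ‖b₁‖=0.915456, ‖b₂‖=0.915456; λ = 2/(‖b₁‖+‖b₂‖) = 1.092351, sign → tz>0 ⇒ λ=+1.092351
r₁ = λ·B[:,0] = (+0.93496,+0.31684,-0.15956); r₂ = λ·B[:,1] = (-0.35249,+0.77898,-0.51859)
r₃ = r₁×r₂ = (-0.04002,+0.54111,+0.84000); SVD([r₁ r₂ r₃]) → R = UVᵀ:
  R  [+0.93496 -0.35249 -0.04002]
  R  [+0.31684 +0.77898 +0.54111]
  R  [-0.15956 -0.51859 +0.84000]
t = (+0.52583, -0.27032, +1.09235) m
tr R = 2.553942; θ = arccos((tr R − 1)/2) = 0.680956 rad = 39.016°
axis k = ((R−Rᵀ)₃₂, (R−Rᵀ)₁₃, (R−Rᵀ)₂₁) / (2 sinθ) = (-0.841652, +0.094946, +0.531608)
rvec = θ·k = (-0.573128, +0.064654, +0.362002)

rvec=(-0.5731, 0.0647, 0.3620) tvec=(0.5258, -0.2703, 1.0924)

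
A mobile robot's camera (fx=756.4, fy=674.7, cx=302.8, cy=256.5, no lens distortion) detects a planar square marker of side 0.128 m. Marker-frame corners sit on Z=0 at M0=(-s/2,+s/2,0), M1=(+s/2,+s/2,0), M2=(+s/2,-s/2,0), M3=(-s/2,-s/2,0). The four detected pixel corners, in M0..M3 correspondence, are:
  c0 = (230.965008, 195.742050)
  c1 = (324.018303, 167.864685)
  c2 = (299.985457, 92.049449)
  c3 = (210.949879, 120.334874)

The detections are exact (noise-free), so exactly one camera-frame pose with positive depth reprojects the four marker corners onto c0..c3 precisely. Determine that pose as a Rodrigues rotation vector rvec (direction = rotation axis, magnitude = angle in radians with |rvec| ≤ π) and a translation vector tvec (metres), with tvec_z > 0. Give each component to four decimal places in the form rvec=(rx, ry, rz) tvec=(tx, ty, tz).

Intrinsics K: fx=756.4, fy=674.7, cx=302.8, cy=256.5
Marker side s = 0.128 m; corners in marker frame (Z=0):
  M0 = (-0.0640, +0.0640, 0)
  M1 = (+0.0640, +0.0640, 0)
  M2 = (+0.0640, -0.0640, 0)
  M3 = (-0.0640, -0.0640, 0)
Detected image corners:
  c0 = (230.965008, 195.742050) px
  c1 = (324.018303, 167.864685) px
  c2 = (299.985457, 92.049449) px
  c3 = (210.949879, 120.334874) px
Planar DLT: solve 8×8 A·h = b for H (H[2,2]=1):
  H  [+669.35946 +90.10148 +265.80831]
  H  [-241.90574 +546.49211 +143.39534]
  H  [-0.15617 -0.30698 +1.00000]
B = K⁻¹H; ‖b₁‖=1.005756, ‖b₂‖=1.005756; λ = 2/(‖b₁‖+‖b₂‖) = 0.994277, sign → tz>0 ⇒ λ=+0.994277
r₁ = λ·B[:,0] = (+0.94202,-0.29745,-0.15528); r₂ = λ·B[:,1] = (+0.24062,+0.92138,-0.30522)
r₃ = r₁×r₂ = (+0.23386,+0.25016,+0.93954); SVD([r₁ r₂ r₃]) → R = UVᵀ:
  R  [+0.94202 +0.24062 +0.23386]
  R  [-0.29745 +0.92138 +0.25016]
  R  [-0.15528 -0.30522 +0.93954]
t = (-0.04863, -0.16668, +0.99428) m
tr R = 2.802939; θ = arccos((tr R − 1)/2) = 0.447644 rad = 25.648°
axis k = ((R−Rᵀ)₃₂, (R−Rᵀ)₁₃, (R−Rᵀ)₂₁) / (2 sinθ) = (-0.641558, +0.449516, -0.621562)
rvec = θ·k = (-0.287190, +0.201223, -0.278239)

rvec=(-0.2872, 0.2012, -0.2782) tvec=(-0.0486, -0.1667, 0.9943)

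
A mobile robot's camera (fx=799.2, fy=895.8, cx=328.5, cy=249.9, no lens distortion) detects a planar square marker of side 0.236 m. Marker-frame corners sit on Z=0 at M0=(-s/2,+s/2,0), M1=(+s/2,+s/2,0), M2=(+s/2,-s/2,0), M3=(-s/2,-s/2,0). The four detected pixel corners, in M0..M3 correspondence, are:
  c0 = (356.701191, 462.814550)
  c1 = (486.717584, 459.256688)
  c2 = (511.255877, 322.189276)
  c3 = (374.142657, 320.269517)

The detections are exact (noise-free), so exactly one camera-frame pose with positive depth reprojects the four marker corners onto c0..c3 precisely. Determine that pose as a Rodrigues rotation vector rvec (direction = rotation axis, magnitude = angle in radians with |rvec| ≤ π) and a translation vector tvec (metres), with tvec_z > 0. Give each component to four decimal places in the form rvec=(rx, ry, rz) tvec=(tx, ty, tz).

Intrinsics K: fx=799.2, fy=895.8, cx=328.5, cy=249.9
Marker side s = 0.236 m; corners in marker frame (Z=0):
  M0 = (-0.1180, +0.1180, 0)
  M1 = (+0.1180, +0.1180, 0)
  M2 = (+0.1180, -0.1180, 0)
  M3 = (-0.1180, -0.1180, 0)
Detected image corners:
  c0 = (356.701191, 462.814550) px
  c1 = (486.717584, 459.256688) px
  c2 = (511.255877, 322.189276) px
  c3 = (374.142657, 320.269517) px
Planar DLT: solve 8×8 A·h = b for H (H[2,2]=1):
  H  [+637.89656 +19.44704 +433.21279]
  H  [+61.69608 +690.52612 +393.19864]
  H  [+0.16749 +0.25147 +1.00000]
B = K⁻¹H; ‖b₁‖=0.748637, ‖b₂‖=0.748637; λ = 2/(‖b₁‖+‖b₂‖) = 1.335761, sign → tz>0 ⇒ λ=+1.335761
r₁ = λ·B[:,0] = (+0.97420,+0.02958,+0.22373); r₂ = λ·B[:,1] = (-0.10556,+0.93596,+0.33590)
r₃ = r₁×r₂ = (-0.19946,-0.35085,+0.91494); SVD([r₁ r₂ r₃]) → R = UVᵀ:
  R  [+0.97420 -0.10556 -0.19946]
  R  [+0.02958 +0.93596 -0.35085]
  R  [+0.22373 +0.33590 +0.91494]
t = (+0.17501, +0.21368, +1.33576) m
tr R = 2.825109; θ = arccos((tr R − 1)/2) = 0.421309 rad = 24.139°
axis k = ((R−Rᵀ)₃₂, (R−Rᵀ)₁₃, (R−Rᵀ)₂₁) / (2 sinθ) = (+0.839636, -0.517405, +0.165235)
rvec = θ·k = (+0.353746, -0.217987, +0.069615)

rvec=(0.3537, -0.2180, 0.0696) tvec=(0.1750, 0.2137, 1.3358)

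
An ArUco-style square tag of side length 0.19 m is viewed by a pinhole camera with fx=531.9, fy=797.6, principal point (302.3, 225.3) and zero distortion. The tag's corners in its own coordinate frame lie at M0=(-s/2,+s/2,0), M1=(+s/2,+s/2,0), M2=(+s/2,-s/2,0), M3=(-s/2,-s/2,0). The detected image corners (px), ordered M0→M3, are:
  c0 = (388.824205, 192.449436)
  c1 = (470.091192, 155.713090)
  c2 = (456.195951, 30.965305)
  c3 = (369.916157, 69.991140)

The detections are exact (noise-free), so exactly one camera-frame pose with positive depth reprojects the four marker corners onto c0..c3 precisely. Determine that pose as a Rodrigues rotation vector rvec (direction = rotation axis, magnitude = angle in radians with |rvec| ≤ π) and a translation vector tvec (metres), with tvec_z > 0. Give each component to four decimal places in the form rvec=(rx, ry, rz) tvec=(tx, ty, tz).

Intrinsics K: fx=531.9, fy=797.6, cx=302.3, cy=225.3
Marker side s = 0.19 m; corners in marker frame (Z=0):
  M0 = (-0.0950, +0.0950, 0)
  M1 = (+0.0950, +0.0950, 0)
  M2 = (+0.0950, -0.0950, 0)
  M3 = (-0.0950, -0.0950, 0)
Detected image corners:
  c0 = (388.824205, 192.449436) px
  c1 = (470.091192, 155.713090) px
  c2 = (456.195951, 30.965305) px
  c3 = (369.916157, 69.991140) px
Planar DLT: solve 8×8 A·h = b for H (H[2,2]=1):
  H  [+440.13233 +219.06968 +421.49873]
  H  [-199.29651 +685.92275 +114.13147]
  H  [-0.00091 +0.31511 +1.00000]
B = K⁻¹H; ‖b₁‖=0.864799, ‖b₂‖=0.864799; λ = 2/(‖b₁‖+‖b₂‖) = 1.156338, sign → tz>0 ⇒ λ=+1.156338
r₁ = λ·B[:,0] = (+0.95744,-0.28864,-0.00106); r₂ = λ·B[:,1] = (+0.26916,+0.89150,+0.36438)
r₃ = r₁×r₂ = (-0.10423,-0.34915,+0.93125); SVD([r₁ r₂ r₃]) → R = UVᵀ:
  R  [+0.95744 +0.26916 -0.10423]
  R  [-0.28864 +0.89150 -0.34915]
  R  [-0.00106 +0.36438 +0.93125]
t = (+0.25914, -0.16117, +1.15634) m
tr R = 2.780193; θ = arccos((tr R − 1)/2) = 0.473239 rad = 27.115°
axis k = ((R−Rᵀ)₃₂, (R−Rᵀ)₁₃, (R−Rᵀ)₂₁) / (2 sinθ) = (+0.782775, -0.113184, -0.611926)
rvec = θ·k = (+0.370440, -0.053563, -0.289587)

rvec=(0.3704, -0.0536, -0.2896) tvec=(0.2591, -0.1612, 1.1563)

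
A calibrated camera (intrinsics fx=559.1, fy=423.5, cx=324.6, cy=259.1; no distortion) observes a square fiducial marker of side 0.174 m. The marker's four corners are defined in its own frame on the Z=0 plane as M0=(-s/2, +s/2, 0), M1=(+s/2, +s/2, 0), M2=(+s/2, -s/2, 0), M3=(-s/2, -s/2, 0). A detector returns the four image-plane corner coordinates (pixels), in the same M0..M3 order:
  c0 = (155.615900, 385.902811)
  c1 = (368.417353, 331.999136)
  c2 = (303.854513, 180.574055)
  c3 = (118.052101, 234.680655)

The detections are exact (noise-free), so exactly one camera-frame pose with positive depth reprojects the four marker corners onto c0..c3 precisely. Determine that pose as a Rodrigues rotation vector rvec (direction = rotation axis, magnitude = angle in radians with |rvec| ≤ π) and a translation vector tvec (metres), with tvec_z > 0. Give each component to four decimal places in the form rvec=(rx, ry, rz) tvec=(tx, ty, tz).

rvec=(-0.3036, 0.1719, -0.3222) tvec=(-0.0739, 0.0213, 0.4490)

Intrinsics K: fx=559.1, fy=423.5, cx=324.6, cy=259.1
Marker side s = 0.174 m; corners in marker frame (Z=0):
  M0 = (-0.0870, +0.0870, 0)
  M1 = (+0.0870, +0.0870, 0)
  M2 = (+0.0870, -0.0870, 0)
  M3 = (-0.0870, -0.0870, 0)
Detected image corners:
  c0 = (155.615900, 385.902811) px
  c1 = (368.417353, 331.999136) px
  c2 = (303.854513, 180.574055) px
  c3 = (118.052101, 234.680655) px
Planar DLT: solve 8×8 A·h = b for H (H[2,2]=1):
  H  [+1078.73763 +123.43813 +232.63621]
  H  [-384.52936 +668.09744 +279.22019]
  H  [-0.26164 -0.71152 +1.00000]
B = K⁻¹H; ‖b₁‖=2.227040, ‖b₂‖=2.227040; λ = 2/(‖b₁‖+‖b₂‖) = 0.449027, sign → tz>0 ⇒ λ=+0.449027
r₁ = λ·B[:,0] = (+0.93457,-0.33583,-0.11748); r₂ = λ·B[:,1] = (+0.28462,+0.90383,-0.31949)
r₃ = r₁×r₂ = (+0.21348,+0.26515,+0.94028); SVD([r₁ r₂ r₃]) → R = UVᵀ:
  R  [+0.93457 +0.28462 +0.21348]
  R  [-0.33583 +0.90383 +0.26515]
  R  [-0.11748 -0.31949 +0.94028]
t = (-0.07386, +0.02133, +0.44903) m
tr R = 2.778679; θ = arccos((tr R − 1)/2) = 0.474898 rad = 27.210°
axis k = ((R−Rᵀ)₃₂, (R−Rᵀ)₁₃, (R−Rᵀ)₂₁) / (2 sinθ) = (-0.639301, +0.361906, -0.678468)
rvec = θ·k = (-0.303602, +0.171868, -0.322203)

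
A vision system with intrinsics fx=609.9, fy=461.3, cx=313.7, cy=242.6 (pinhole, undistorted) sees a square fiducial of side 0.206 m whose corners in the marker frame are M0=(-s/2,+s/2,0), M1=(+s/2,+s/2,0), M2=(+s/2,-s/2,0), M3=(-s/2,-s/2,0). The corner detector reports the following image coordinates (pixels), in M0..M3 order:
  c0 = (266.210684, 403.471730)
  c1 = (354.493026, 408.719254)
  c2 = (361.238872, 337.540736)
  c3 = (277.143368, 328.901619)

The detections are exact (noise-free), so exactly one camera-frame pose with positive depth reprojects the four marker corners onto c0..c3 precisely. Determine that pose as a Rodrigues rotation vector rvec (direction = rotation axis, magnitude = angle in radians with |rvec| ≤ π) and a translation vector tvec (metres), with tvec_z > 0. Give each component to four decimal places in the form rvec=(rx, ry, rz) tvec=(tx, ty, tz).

rvec=(-0.2672, -0.3643, 0.1480) tvec=(0.0050, 0.3690, 1.3470)

Intrinsics K: fx=609.9, fy=461.3, cx=313.7, cy=242.6
Marker side s = 0.206 m; corners in marker frame (Z=0):
  M0 = (-0.1030, +0.1030, 0)
  M1 = (+0.1030, +0.1030, 0)
  M2 = (+0.1030, -0.1030, 0)
  M3 = (-0.1030, -0.1030, 0)
Detected image corners:
  c0 = (266.210684, 403.471730) px
  c1 = (354.493026, 408.719254) px
  c2 = (361.238872, 337.540736) px
  c3 = (277.143368, 328.901619) px
Planar DLT: solve 8×8 A·h = b for H (H[2,2]=1):
  H  [+495.60240 -108.93776 +315.95922]
  H  [+124.81549 +275.70570 +368.95596]
  H  [+0.24599 -0.21059 +1.00000]
B = K⁻¹H; ‖b₁‖=0.742392, ‖b₂‖=0.742392; λ = 2/(‖b₁‖+‖b₂‖) = 1.346997, sign → tz>0 ⇒ λ=+1.346997
r₁ = λ·B[:,0] = (+0.92414,+0.19021,+0.33135); r₂ = λ·B[:,1] = (-0.09470,+0.95424,-0.28366)
r₃ = r₁×r₂ = (-0.37014,+0.23076,+0.89986); SVD([r₁ r₂ r₃]) → R = UVᵀ:
  R  [+0.92414 -0.09470 -0.37014]
  R  [+0.19021 +0.95424 +0.23076]
  R  [+0.33135 -0.28366 +0.89986]
t = (+0.00499, +0.36896, +1.34700) m
tr R = 2.778237; θ = arccos((tr R − 1)/2) = 0.475380 rad = 27.237°
axis k = ((R−Rᵀ)₃₂, (R−Rᵀ)₁₃, (R−Rᵀ)₂₁) / (2 sinθ) = (-0.561990, -0.766350, +0.311248)
rvec = θ·k = (-0.267159, -0.364308, +0.147961)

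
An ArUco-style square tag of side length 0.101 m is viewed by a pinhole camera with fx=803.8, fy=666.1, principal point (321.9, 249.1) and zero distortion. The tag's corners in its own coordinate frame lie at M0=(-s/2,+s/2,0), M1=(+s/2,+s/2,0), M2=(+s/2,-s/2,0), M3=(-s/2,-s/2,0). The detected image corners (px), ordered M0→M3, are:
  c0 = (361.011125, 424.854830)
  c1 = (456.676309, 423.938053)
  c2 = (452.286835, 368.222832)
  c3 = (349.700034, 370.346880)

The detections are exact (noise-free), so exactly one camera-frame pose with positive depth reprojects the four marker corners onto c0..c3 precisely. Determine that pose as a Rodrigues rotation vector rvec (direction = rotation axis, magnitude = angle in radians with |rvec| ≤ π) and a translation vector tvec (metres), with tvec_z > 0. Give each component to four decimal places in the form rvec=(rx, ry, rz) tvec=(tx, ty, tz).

Intrinsics K: fx=803.8, fy=666.1, cx=321.9, cy=249.1
Marker side s = 0.101 m; corners in marker frame (Z=0):
  M0 = (-0.0505, +0.0505, 0)
  M1 = (+0.0505, +0.0505, 0)
  M2 = (+0.0505, -0.0505, 0)
  M3 = (-0.0505, -0.0505, 0)
Detected image corners:
  c0 = (361.011125, 424.854830) px
  c1 = (456.676309, 423.938053) px
  c2 = (452.286835, 368.222832) px
  c3 = (349.700034, 370.346880) px
Planar DLT: solve 8×8 A·h = b for H (H[2,2]=1):
  H  [+900.29672 +364.33771 +404.56467]
  H  [-93.17112 +826.15931 +397.83204]
  H  [-0.19739 +0.70698 +1.00000]
B = K⁻¹H; ‖b₁‖=1.217030, ‖b₂‖=1.217030; λ = 2/(‖b₁‖+‖b₂‖) = 0.821672, sign → tz>0 ⇒ λ=+0.821672
r₁ = λ·B[:,0] = (+0.98527,-0.05428,-0.16219); r₂ = λ·B[:,1] = (+0.13980,+0.80187,+0.58091)
r₃ = r₁×r₂ = (+0.09852,-0.59502,+0.79765); SVD([r₁ r₂ r₃]) → R = UVᵀ:
  R  [+0.98527 +0.13980 +0.09852]
  R  [-0.05428 +0.80187 -0.59502]
  R  [-0.16219 +0.58091 +0.79765]
t = (+0.08450, +0.18347, +0.82167) m
tr R = 2.584787; θ = arccos((tr R − 1)/2) = 0.656074 rad = 37.590°
axis k = ((R−Rᵀ)₃₂, (R−Rᵀ)₁₃, (R−Rᵀ)₂₁) / (2 sinθ) = (+0.963862, +0.213692, -0.159079)
rvec = θ·k = (+0.632365, +0.140198, -0.104368)

rvec=(0.6324, 0.1402, -0.1044) tvec=(0.0845, 0.1835, 0.8217)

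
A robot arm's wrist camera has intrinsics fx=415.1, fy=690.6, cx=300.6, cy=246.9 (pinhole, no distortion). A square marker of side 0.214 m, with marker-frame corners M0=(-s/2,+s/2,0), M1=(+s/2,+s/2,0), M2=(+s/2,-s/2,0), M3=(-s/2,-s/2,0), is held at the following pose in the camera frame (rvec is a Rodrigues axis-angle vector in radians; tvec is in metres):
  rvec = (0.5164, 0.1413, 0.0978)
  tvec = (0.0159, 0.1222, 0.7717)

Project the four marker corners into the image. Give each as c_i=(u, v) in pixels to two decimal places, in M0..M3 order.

Intrinsics K: fx=415.1, fy=690.6, cx=300.6, cy=246.9
Marker side s = 0.214 m; corners in marker frame (Z=0):
  M0 = (-0.1070, +0.1070, 0)
  M1 = (+0.1070, +0.1070, 0)
  M2 = (+0.1070, -0.1070, 0)
  M3 = (-0.1070, -0.1070, 0)
rvec = (0.5164, 0.1413, 0.0978), |rvec| = θ = 0.54424 rad = 31.183°
Rodrigues: sinθ=0.51777, 1−cosθ=0.14448; R = I + sinθ·[k]× + (1−cosθ)·[k]×²:
    [+0.98560 -0.05745 +0.15906]
    [+0.12863 +0.86526 -0.48454]
    [-0.10979 +0.49802 +0.86019]
t = (0.0159, 0.1222, 0.7717) m
M0: Pc = R·M0+t = (-0.09571, +0.20102, +0.83674); u = 415.1·(-0.09571)/0.83674 + 300.6 = 253.1208, v = 690.6·(+0.20102)/0.83674 + 246.9 = 412.8108
M1: Pc = R·M1+t = (+0.11521, +0.22855, +0.81324); u = 415.1·(+0.11521)/0.81324 + 300.6 = 359.4070, v = 690.6·(+0.22855)/0.81324 + 246.9 = 440.9807
M2: Pc = R·M2+t = (+0.12751, +0.04338, +0.70666); u = 415.1·(+0.12751)/0.70666 + 300.6 = 375.4980, v = 690.6·(+0.04338)/0.70666 + 246.9 = 289.2951
M3: Pc = R·M3+t = (-0.08341, +0.01585, +0.73016); u = 415.1·(-0.08341)/0.73016 + 300.6 = 253.1801, v = 690.6·(+0.01585)/0.73016 + 246.9 = 261.8945

c0=(253.12, 412.81) c1=(359.41, 440.98) c2=(375.50, 289.30) c3=(253.18, 261.89)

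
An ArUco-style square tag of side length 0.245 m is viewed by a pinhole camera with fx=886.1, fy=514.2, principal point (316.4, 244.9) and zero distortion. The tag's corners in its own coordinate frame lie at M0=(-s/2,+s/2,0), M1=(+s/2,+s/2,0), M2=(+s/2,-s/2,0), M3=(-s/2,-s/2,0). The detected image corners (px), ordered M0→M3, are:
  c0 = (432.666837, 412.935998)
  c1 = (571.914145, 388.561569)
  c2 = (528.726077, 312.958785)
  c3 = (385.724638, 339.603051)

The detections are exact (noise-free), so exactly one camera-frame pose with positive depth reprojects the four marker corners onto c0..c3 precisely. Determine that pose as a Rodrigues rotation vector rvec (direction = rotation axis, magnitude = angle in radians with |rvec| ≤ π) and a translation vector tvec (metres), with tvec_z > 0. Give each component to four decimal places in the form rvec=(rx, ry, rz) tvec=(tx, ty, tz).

rvec=(0.2174, 0.0815, -0.3441) tvec=(0.2717, 0.3428, 1.4767)

Intrinsics K: fx=886.1, fy=514.2, cx=316.4, cy=244.9
Marker side s = 0.245 m; corners in marker frame (Z=0):
  M0 = (-0.1225, +0.1225, 0)
  M1 = (+0.1225, +0.1225, 0)
  M2 = (+0.1225, -0.1225, 0)
  M3 = (-0.1225, -0.1225, 0)
Detected image corners:
  c0 = (432.666837, 412.935998) px
  c1 = (571.914145, 388.561569) px
  c2 = (528.726077, 312.958785) px
  c3 = (385.724638, 339.603051) px
Planar DLT: solve 8×8 A·h = b for H (H[2,2]=1):
  H  [+538.17499 +248.14846 +479.44736]
  H  [-132.62257 +352.50152 +364.24743]
  H  [-0.07862 +0.13368 +1.00000]
B = K⁻¹H; ‖b₁‖=0.677167, ‖b₂‖=0.677167; λ = 2/(‖b₁‖+‖b₂‖) = 1.476741, sign → tz>0 ⇒ λ=+1.476741
r₁ = λ·B[:,0] = (+0.93836,-0.32559,-0.11610); r₂ = λ·B[:,1] = (+0.34306,+0.91833,+0.19741)
r₃ = r₁×r₂ = (+0.04234,-0.22507,+0.97342); SVD([r₁ r₂ r₃]) → R = UVᵀ:
  R  [+0.93836 +0.34306 +0.04234]
  R  [-0.32559 +0.91833 -0.22507]
  R  [-0.11610 +0.19741 +0.97342]
t = (+0.27173, +0.34276, +1.47674) m
tr R = 2.830111; θ = arccos((tr R − 1)/2) = 0.415151 rad = 23.786°
axis k = ((R−Rᵀ)₃₂, (R−Rᵀ)₁₃, (R−Rᵀ)₂₁) / (2 sinθ) = (+0.523754, +0.196414, -0.828917)
rvec = θ·k = (+0.217437, +0.081541, -0.344126)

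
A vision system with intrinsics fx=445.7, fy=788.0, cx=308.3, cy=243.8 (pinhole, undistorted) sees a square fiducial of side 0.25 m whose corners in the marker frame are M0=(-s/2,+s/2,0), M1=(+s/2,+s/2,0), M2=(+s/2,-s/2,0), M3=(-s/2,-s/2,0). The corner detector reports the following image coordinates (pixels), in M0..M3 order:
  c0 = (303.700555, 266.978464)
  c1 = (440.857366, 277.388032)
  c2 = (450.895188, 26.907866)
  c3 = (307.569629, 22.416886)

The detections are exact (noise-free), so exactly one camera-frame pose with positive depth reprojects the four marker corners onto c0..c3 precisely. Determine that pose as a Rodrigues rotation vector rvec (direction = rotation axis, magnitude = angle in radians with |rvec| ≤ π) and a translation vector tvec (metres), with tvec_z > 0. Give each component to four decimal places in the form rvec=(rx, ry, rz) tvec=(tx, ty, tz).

Intrinsics K: fx=445.7, fy=788.0, cx=308.3, cy=243.8
Marker side s = 0.25 m; corners in marker frame (Z=0):
  M0 = (-0.1250, +0.1250, 0)
  M1 = (+0.1250, +0.1250, 0)
  M2 = (+0.1250, -0.1250, 0)
  M3 = (-0.1250, -0.1250, 0)
Detected image corners:
  c0 = (303.700555, 266.978464) px
  c1 = (440.857366, 277.388032) px
  c2 = (450.895188, 26.907866) px
  c3 = (307.569629, 22.416886) px
Planar DLT: solve 8×8 A·h = b for H (H[2,2]=1):
  H  [+522.82817 +36.57685 +374.79795]
  H  [+15.09430 +1015.30714 +151.02048]
  H  [-0.10079 +0.17095 +1.00000]
B = K⁻¹H; ‖b₁‖=1.247865, ‖b₂‖=1.247865; λ = 2/(‖b₁‖+‖b₂‖) = 0.801369, sign → tz>0 ⇒ λ=+0.801369
r₁ = λ·B[:,0] = (+0.99592,+0.04034,-0.08077); r₂ = λ·B[:,1] = (-0.02900,+0.99015,+0.13699)
r₃ = r₁×r₂ = (+0.08550,-0.13409,+0.98727); SVD([r₁ r₂ r₃]) → R = UVᵀ:
  R  [+0.99592 -0.02900 +0.08550]
  R  [+0.04034 +0.99015 -0.13409]
  R  [-0.08077 +0.13699 +0.98727]
t = (+0.11956, -0.09435, +0.80137) m
tr R = 2.973337; θ = arccos((tr R − 1)/2) = 0.163470 rad = 9.366°
axis k = ((R−Rᵀ)₃₂, (R−Rᵀ)₁₃, (R−Rᵀ)₂₁) / (2 sinθ) = (+0.832862, +0.510844, +0.213024)
rvec = θ·k = (+0.136148, +0.083508, +0.034823)

rvec=(0.1361, 0.0835, 0.0348) tvec=(0.1196, -0.0944, 0.8014)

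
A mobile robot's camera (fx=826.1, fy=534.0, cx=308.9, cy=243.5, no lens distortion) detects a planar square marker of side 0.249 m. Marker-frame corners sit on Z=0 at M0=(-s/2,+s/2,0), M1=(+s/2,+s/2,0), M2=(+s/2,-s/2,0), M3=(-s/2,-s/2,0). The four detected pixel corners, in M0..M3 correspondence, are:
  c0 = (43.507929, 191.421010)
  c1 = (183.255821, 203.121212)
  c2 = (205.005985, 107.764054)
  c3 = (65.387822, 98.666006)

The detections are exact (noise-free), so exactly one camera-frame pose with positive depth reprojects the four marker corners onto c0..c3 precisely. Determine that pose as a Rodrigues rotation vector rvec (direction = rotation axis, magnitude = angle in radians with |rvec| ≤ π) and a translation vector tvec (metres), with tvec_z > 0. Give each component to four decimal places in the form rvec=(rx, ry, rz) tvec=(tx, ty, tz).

rvec=(-0.0395, 0.1498, 0.1392) tvec=(-0.3126, -0.2436, 1.3921)

Intrinsics K: fx=826.1, fy=534.0, cx=308.9, cy=243.5
Marker side s = 0.249 m; corners in marker frame (Z=0):
  M0 = (-0.1245, +0.1245, 0)
  M1 = (+0.1245, +0.1245, 0)
  M2 = (+0.1245, -0.1245, 0)
  M3 = (-0.1245, -0.1245, 0)
Detected image corners:
  c0 = (43.507929, 191.421010) px
  c1 = (183.255821, 203.121212) px
  c2 = (205.005985, 107.764054) px
  c3 = (65.387822, 98.666006) px
Planar DLT: solve 8×8 A·h = b for H (H[2,2]=1):
  H  [+547.45054 -90.18991 +123.37134]
  H  [+25.40107 +374.55078 +150.05129]
  H  [-0.10882 -0.02072 +1.00000]
B = K⁻¹H; ‖b₁‖=0.718354, ‖b₂‖=0.718355; λ = 2/(‖b₁‖+‖b₂‖) = 1.392070, sign → tz>0 ⇒ λ=+1.392070
r₁ = λ·B[:,0] = (+0.97916,+0.13529,-0.15148); r₂ = λ·B[:,1] = (-0.14119,+0.98956,-0.02885)
r₃ = r₁×r₂ = (+0.14600,+0.04964,+0.98804); SVD([r₁ r₂ r₃]) → R = UVᵀ:
  R  [+0.97916 -0.14119 +0.14600]
  R  [+0.13529 +0.98956 +0.04964]
  R  [-0.15148 -0.02885 +0.98804]
t = (-0.31264, -0.24361, +1.39207) m
tr R = 2.956758; θ = arccos((tr R − 1)/2) = 0.208322 rad = 11.936°
axis k = ((R−Rᵀ)₃₂, (R−Rᵀ)₁₃, (R−Rᵀ)₂₁) / (2 sinθ) = (-0.189746, +0.719174, +0.668420)
rvec = θ·k = (-0.039528, +0.149820, +0.139247)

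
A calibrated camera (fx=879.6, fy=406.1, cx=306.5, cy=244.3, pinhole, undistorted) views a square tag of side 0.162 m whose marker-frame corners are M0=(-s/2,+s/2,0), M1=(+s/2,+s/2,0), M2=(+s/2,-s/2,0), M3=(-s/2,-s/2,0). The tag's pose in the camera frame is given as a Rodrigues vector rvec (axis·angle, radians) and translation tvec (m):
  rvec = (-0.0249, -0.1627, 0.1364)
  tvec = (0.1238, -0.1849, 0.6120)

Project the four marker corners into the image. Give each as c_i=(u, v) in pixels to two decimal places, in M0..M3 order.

Intrinsics K: fx=879.6, fy=406.1, cx=306.5, cy=244.3
Marker side s = 0.162 m; corners in marker frame (Z=0):
  M0 = (-0.0810, +0.0810, 0)
  M1 = (+0.0810, +0.0810, 0)
  M2 = (+0.0810, -0.0810, 0)
  M3 = (-0.0810, -0.0810, 0)
rvec = (-0.0249, -0.1627, 0.1364), |rvec| = θ = 0.21377 rad = 12.248°
Rodrigues: sinθ=0.21214, 1−cosθ=0.02276; R = I + sinθ·[k]× + (1−cosθ)·[k]×²:
    [+0.97755 -0.13335 -0.16316]
    [+0.13738 +0.99042 +0.01366]
    [+0.15977 -0.03576 +0.98651]
t = (0.1238, -0.1849, 0.6120) m
M0: Pc = R·M0+t = (+0.03382, -0.11580, +0.59616); u = 879.6·(+0.03382)/0.59616 + 306.5 = 356.3959, v = 406.1·(-0.11580)/0.59616 + 244.3 = 165.4156
M1: Pc = R·M1+t = (+0.19218, -0.09355, +0.62204); u = 879.6·(+0.19218)/0.62204 + 306.5 = 578.2520, v = 406.1·(-0.09355)/0.62204 + 244.3 = 183.2276
M2: Pc = R·M2+t = (+0.21378, -0.25400, +0.62784); u = 879.6·(+0.21378)/0.62784 + 306.5 = 606.0085, v = 406.1·(-0.25400)/0.62784 + 244.3 = 80.0094
M3: Pc = R·M3+t = (+0.05542, -0.27625, +0.60196); u = 879.6·(+0.05542)/0.60196 + 306.5 = 387.4813, v = 406.1·(-0.27625)/0.60196 + 244.3 = 57.9307

c0=(356.40, 165.42) c1=(578.25, 183.23) c2=(606.01, 80.01) c3=(387.48, 57.93)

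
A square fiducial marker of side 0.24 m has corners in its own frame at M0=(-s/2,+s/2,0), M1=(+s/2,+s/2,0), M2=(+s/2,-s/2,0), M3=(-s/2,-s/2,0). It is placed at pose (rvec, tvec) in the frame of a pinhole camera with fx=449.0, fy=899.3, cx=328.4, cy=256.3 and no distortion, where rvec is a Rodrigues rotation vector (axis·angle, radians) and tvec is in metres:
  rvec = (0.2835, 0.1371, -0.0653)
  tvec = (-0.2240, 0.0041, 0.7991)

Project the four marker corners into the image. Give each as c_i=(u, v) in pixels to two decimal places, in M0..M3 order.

Intrinsics K: fx=449.0, fy=899.3, cx=328.4, cy=256.3
Marker side s = 0.24 m; corners in marker frame (Z=0):
  M0 = (-0.1200, +0.1200, 0)
  M1 = (+0.1200, +0.1200, 0)
  M2 = (+0.1200, -0.1200, 0)
  M3 = (-0.1200, -0.1200, 0)
rvec = (0.2835, 0.1371, -0.0653), |rvec| = θ = 0.32161 rad = 18.427°
Rodrigues: sinθ=0.31609, 1−cosθ=0.05127; R = I + sinθ·[k]× + (1−cosθ)·[k]×²:
    [+0.98857 +0.08345 +0.12557]
    [-0.04491 +0.95805 -0.28308]
    [-0.14393 +0.27420 +0.95084]
t = (-0.2240, 0.0041, 0.7991) m
M0: Pc = R·M0+t = (-0.33261, +0.12446, +0.84928); u = 449.0·(-0.33261)/0.84928 + 328.4 = 152.5513, v = 899.3·(+0.12446)/0.84928 + 256.3 = 388.0858
M1: Pc = R·M1+t = (-0.09536, +0.11368, +0.81473); u = 449.0·(-0.09536)/0.81473 + 328.4 = 275.8481, v = 899.3·(+0.11368)/0.81473 + 256.3 = 381.7751
M2: Pc = R·M2+t = (-0.11539, -0.11626, +0.74892); u = 449.0·(-0.11539)/0.74892 + 328.4 = 259.2234, v = 899.3·(-0.11626)/0.74892 + 256.3 = 116.7024
M3: Pc = R·M3+t = (-0.35264, -0.10548, +0.78347); u = 449.0·(-0.35264)/0.78347 + 328.4 = 126.3032, v = 899.3·(-0.10548)/0.78347 + 256.3 = 135.2299

c0=(152.55, 388.09) c1=(275.85, 381.78) c2=(259.22, 116.70) c3=(126.30, 135.23)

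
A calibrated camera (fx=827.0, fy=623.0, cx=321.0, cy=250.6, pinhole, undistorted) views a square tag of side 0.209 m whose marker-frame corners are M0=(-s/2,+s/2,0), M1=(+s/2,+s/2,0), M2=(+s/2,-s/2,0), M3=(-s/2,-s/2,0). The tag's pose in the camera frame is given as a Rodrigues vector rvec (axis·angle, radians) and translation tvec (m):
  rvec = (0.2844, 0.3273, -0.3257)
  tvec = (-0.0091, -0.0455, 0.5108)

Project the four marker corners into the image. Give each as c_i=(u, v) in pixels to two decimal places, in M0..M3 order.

c0=(225.99, 334.75) c1=(523.71, 277.99) c2=(407.97, 18.20) c3=(100.77, 116.77)

Intrinsics K: fx=827.0, fy=623.0, cx=321.0, cy=250.6
Marker side s = 0.209 m; corners in marker frame (Z=0):
  M0 = (-0.1045, +0.1045, 0)
  M1 = (+0.1045, +0.1045, 0)
  M2 = (+0.1045, -0.1045, 0)
  M3 = (-0.1045, -0.1045, 0)
rvec = (0.2844, 0.3273, -0.3257), |rvec| = θ = 0.54230 rad = 31.071°
Rodrigues: sinθ=0.51611, 1−cosθ=0.14348; R = I + sinθ·[k]× + (1−cosθ)·[k]×²:
    [+0.89598 +0.35538 +0.26630]
    [-0.26456 +0.90879 -0.32267]
    [-0.35668 +0.21866 +0.90828]
t = (-0.0091, -0.0455, 0.5108) m
M0: Pc = R·M0+t = (-0.06559, +0.07711, +0.57092); u = 827.0·(-0.06559)/0.57092 + 321.0 = 225.9865, v = 623.0·(+0.07711)/0.57092 + 250.6 = 334.7484
M1: Pc = R·M1+t = (+0.12167, +0.02182, +0.49638); u = 827.0·(+0.12167)/0.49638 + 321.0 = 523.7075, v = 623.0·(+0.02182)/0.49638 + 250.6 = 277.9888
M2: Pc = R·M2+t = (+0.04739, -0.16811, +0.45068); u = 827.0·(+0.04739)/0.45068 + 321.0 = 407.9669, v = 623.0·(-0.16811)/0.45068 + 250.6 = 18.2047
M3: Pc = R·M3+t = (-0.13987, -0.11282, +0.52522); u = 827.0·(-0.13987)/0.52522 + 321.0 = 100.7689, v = 623.0·(-0.11282)/0.52522 + 250.6 = 116.7748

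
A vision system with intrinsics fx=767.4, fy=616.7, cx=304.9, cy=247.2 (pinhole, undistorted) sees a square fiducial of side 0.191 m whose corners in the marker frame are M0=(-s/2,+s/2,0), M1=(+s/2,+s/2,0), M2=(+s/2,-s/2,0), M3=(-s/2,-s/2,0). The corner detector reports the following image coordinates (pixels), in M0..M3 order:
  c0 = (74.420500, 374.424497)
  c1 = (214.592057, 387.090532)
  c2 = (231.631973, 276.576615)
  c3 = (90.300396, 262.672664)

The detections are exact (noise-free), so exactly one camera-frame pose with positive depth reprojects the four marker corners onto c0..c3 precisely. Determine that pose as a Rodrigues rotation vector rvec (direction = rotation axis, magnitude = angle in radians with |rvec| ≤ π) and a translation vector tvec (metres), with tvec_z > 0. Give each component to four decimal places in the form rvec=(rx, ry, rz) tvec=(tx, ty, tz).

Intrinsics K: fx=767.4, fy=616.7, cx=304.9, cy=247.2
Marker side s = 0.191 m; corners in marker frame (Z=0):
  M0 = (-0.0955, +0.0955, 0)
  M1 = (+0.0955, +0.0955, 0)
  M2 = (+0.0955, -0.0955, 0)
  M3 = (-0.0955, -0.0955, 0)
Detected image corners:
  c0 = (74.420500, 374.424497) px
  c1 = (214.592057, 387.090532) px
  c2 = (231.631973, 276.576615) px
  c3 = (90.300396, 262.672664) px
Planar DLT: solve 8×8 A·h = b for H (H[2,2]=1):
  H  [+744.91265 -78.66573 +153.04987]
  H  [+86.58899 +597.85702 +325.48585]
  H  [+0.05243 +0.04928 +1.00000]
B = K⁻¹H; ‖b₁‖=0.958774, ‖b₂‖=0.958774; λ = 2/(‖b₁‖+‖b₂‖) = 1.042998, sign → tz>0 ⇒ λ=+1.042998
r₁ = λ·B[:,0] = (+0.99071,+0.12452,+0.05468); r₂ = λ·B[:,1] = (-0.12734,+0.99053,+0.05140)
r₃ = r₁×r₂ = (-0.04776,-0.05789,+0.99718); SVD([r₁ r₂ r₃]) → R = UVᵀ:
  R  [+0.99071 -0.12734 -0.04776]
  R  [+0.12452 +0.99053 -0.05789]
  R  [+0.05468 +0.05140 +0.99718]
t = (-0.20638, +0.13240, +1.04300) m
tr R = 2.978415; θ = arccos((tr R − 1)/2) = 0.147051 rad = 8.425°
axis k = ((R−Rᵀ)₃₂, (R−Rᵀ)₁₃, (R−Rᵀ)₂₁) / (2 sinθ) = (+0.372933, -0.349598, +0.859478)
rvec = θ·k = (+0.054840, -0.051409, +0.126387)

rvec=(0.0548, -0.0514, 0.1264) tvec=(-0.2064, 0.1324, 1.0430)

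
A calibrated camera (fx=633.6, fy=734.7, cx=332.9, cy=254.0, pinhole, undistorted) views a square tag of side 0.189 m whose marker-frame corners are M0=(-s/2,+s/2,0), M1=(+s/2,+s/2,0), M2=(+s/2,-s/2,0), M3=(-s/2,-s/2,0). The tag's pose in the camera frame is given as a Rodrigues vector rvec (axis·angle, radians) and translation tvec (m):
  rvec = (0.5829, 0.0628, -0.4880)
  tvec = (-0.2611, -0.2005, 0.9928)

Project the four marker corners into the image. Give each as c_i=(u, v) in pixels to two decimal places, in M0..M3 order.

Intrinsics K: fx=633.6, fy=734.7, cx=332.9, cy=254.0
Marker side s = 0.189 m; corners in marker frame (Z=0):
  M0 = (-0.0945, +0.0945, 0)
  M1 = (+0.0945, +0.0945, 0)
  M2 = (+0.0945, -0.0945, 0)
  M3 = (-0.0945, -0.0945, 0)
rvec = (0.5829, 0.0628, -0.4880), |rvec| = θ = 0.76280 rad = 43.705°
Rodrigues: sinθ=0.69095, 1−cosθ=0.27709; R = I + sinθ·[k]× + (1−cosθ)·[k]×²:
    [+0.88471 +0.45947 -0.07858]
    [-0.42460 +0.72478 -0.54259]
    [-0.19235 +0.51340 +0.83632]
t = (-0.2611, -0.2005, 0.9928) m
M0: Pc = R·M0+t = (-0.30129, -0.09188, +1.05949); u = 633.6·(-0.30129)/1.05949 + 332.9 = 152.7245, v = 734.7·(-0.09188)/1.05949 + 254.0 = 190.2841
M1: Pc = R·M1+t = (-0.13408, -0.17213, +1.02314); u = 633.6·(-0.13408)/1.02314 + 332.9 = 249.8712, v = 734.7·(-0.17213)/1.02314 + 254.0 = 130.3943
M2: Pc = R·M2+t = (-0.22091, -0.30912, +0.92611); u = 633.6·(-0.22091)/0.92611 + 332.9 = 181.7606, v = 734.7·(-0.30912)/0.92611 + 254.0 = 8.7711
M3: Pc = R·M3+t = (-0.38812, -0.22887, +0.96246); u = 633.6·(-0.38812)/0.96246 + 332.9 = 77.3925, v = 734.7·(-0.22887)/0.96246 + 254.0 = 79.2928

c0=(152.72, 190.28) c1=(249.87, 130.39) c2=(181.76, 8.77) c3=(77.39, 79.29)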